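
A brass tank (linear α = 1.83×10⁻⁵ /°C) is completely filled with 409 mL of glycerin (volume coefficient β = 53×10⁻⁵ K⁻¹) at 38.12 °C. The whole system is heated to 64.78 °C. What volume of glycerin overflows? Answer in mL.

The tank also expands: β_container ≈ 3α = 5.49×10⁻⁵ /K
Net overflow = V₀(β_liq − 3α_cont)ΔT
β − 3α = 5.30×10⁻⁴ − 5.49×10⁻⁵ = 4.751×10⁻⁴ /K; ΔT = 26.66 K
ΔV = 409 × 4.751×10⁻⁴ × 26.66 = 5.18 mL

5.18 mL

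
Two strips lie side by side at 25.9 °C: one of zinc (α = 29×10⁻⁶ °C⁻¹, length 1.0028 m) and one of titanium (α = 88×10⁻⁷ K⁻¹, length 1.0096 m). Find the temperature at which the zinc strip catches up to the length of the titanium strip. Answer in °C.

L₁(1 + α₁ΔT) = L₂(1 + α₂ΔT) ⇒ ΔT = (L₂ − L₁)/(α₁L₁ − α₂L₂)
L₂ − L₁ = 1.0096 − 1.0028 = 6.80×10⁻³ m
α₁L₁ − α₂L₂ = 29×10⁻⁶×1.0028 − 88×10⁻⁷×1.0096 = 2.019672×10⁻⁵ m/K
ΔT = 6.80×10⁻³ / 2.019672×10⁻⁵ = 336.688 K
T = 25.9 + 336.688 = 362.588 °C

T = 362.6 °C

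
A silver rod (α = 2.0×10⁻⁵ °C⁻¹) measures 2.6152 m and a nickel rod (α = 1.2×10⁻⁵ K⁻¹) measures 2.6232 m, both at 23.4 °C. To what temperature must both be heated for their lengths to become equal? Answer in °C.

Equal length when α₁L₁ΔT − α₂L₂ΔT = L₂ − L₁ = 8.00×10⁻³ m
α₁L₁ = 5.2304×10⁻⁵, α₂L₂ = 3.14784×10⁻⁵ → Δ(αL) = 2.08256×10⁻⁵ m/K
ΔT = 8.00×10⁻³ / 2.08256×10⁻⁵ = 384.143 K, so T = 23.4 + 384.143 = 407.543 °C

T = 407.5 °C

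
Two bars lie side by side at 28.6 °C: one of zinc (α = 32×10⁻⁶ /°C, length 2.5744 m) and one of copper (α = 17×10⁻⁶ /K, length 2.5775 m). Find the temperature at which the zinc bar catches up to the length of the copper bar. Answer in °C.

T = 109.0 °C

Equal length when α₁L₁ΔT − α₂L₂ΔT = L₂ − L₁ = 3.10×10⁻³ m
α₁L₁ = 8.23808×10⁻⁵, α₂L₂ = 4.38175×10⁻⁵ → Δ(αL) = 3.85633×10⁻⁵ m/K
ΔT = 3.10×10⁻³ / 3.85633×10⁻⁵ = 80.387 K, so T = 28.6 + 80.387 = 108.987 °C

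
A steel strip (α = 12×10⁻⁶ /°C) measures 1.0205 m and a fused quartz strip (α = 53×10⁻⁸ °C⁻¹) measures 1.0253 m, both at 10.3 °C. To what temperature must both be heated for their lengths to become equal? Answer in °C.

Equal length when α₁L₁ΔT − α₂L₂ΔT = L₂ − L₁ = 4.80×10⁻³ m
α₁L₁ = 1.2246×10⁻⁵, α₂L₂ = 5.43409×10⁻⁷ → Δ(αL) = 1.1702591×10⁻⁵ m/K
ΔT = 4.80×10⁻³ / 1.1702591×10⁻⁵ = 410.166 K, so T = 10.3 + 410.166 = 420.466 °C

T = 420.5 °C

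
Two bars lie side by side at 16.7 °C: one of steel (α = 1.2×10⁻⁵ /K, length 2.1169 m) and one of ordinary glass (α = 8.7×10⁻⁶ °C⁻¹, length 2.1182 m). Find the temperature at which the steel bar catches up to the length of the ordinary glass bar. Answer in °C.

L₁(1 + α₁ΔT) = L₂(1 + α₂ΔT) ⇒ ΔT = (L₂ − L₁)/(α₁L₁ − α₂L₂)
L₂ − L₁ = 2.1182 − 2.1169 = 1.30×10⁻³ m
α₁L₁ − α₂L₂ = 1.2×10⁻⁵×2.1169 − 8.7×10⁻⁶×2.1182 = 6.97446×10⁻⁶ m/K
ΔT = 1.30×10⁻³ / 6.97446×10⁻⁶ = 186.394 K
T = 16.7 + 186.394 = 203.094 °C

T = 203.1 °C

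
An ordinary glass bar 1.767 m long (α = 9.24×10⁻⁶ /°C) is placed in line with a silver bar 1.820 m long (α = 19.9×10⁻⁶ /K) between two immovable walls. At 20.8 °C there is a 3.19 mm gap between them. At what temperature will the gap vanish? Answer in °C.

Gap closes when ΔL₁ + ΔL₂ = 3.19 mm = 3.19×10⁻³ m
(α₁L₁ + α₂L₂)ΔT = g
α₁L₁ + α₂L₂ = 9.24×10⁻⁶×1.767 + 19.9×10⁻⁶×1.820 = 5.254508×10⁻⁵ m/K
ΔT = 3.19×10⁻³ / 5.254508×10⁻⁵ = 60.710 K
T = 20.8 + 60.710 = 81.510 °C

T = 81.5 °C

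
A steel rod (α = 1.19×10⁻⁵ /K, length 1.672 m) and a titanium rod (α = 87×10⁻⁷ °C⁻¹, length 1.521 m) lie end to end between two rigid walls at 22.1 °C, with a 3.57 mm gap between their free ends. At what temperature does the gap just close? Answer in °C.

Gap closes when ΔL₁ + ΔL₂ = 3.57 mm = 3.57×10⁻³ m
(α₁L₁ + α₂L₂)ΔT = g
α₁L₁ + α₂L₂ = 1.19×10⁻⁵×1.672 + 87×10⁻⁷×1.521 = 3.31295×10⁻⁵ m/K
ΔT = 3.57×10⁻³ / 3.31295×10⁻⁵ = 107.76 K
T = 22.1 + 107.76 = 129.86 °C

T = 130 °C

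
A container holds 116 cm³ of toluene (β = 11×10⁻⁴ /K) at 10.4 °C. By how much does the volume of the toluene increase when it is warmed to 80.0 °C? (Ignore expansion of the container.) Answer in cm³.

ΔV = 8.88 cm³

|ΔT| = |80.0 − 10.4| = 69.6 K
ΔV = βV₀ΔT = (11×10⁻⁴)(116)(69.6) = 8.88 cm³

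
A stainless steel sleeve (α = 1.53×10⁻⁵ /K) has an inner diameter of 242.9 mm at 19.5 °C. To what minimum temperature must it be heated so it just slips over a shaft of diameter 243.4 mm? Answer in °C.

T = 154 °C

Required Δd = 243.4 − 242.9 = 0.5 mm
Δd = αd₀ΔT ⇒ ΔT = Δd/(αd₀) = 0.5 / (1.53×10⁻⁵ × 242.9) = 134.54 K
T_min = 19.5 + 134.54 = 154.04 °C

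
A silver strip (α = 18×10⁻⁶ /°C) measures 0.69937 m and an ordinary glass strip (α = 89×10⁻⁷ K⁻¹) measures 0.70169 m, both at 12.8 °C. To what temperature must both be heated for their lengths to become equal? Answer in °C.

T = 378.5 °C

Equal length when α₁L₁ΔT − α₂L₂ΔT = L₂ − L₁ = 2.32×10⁻³ m
α₁L₁ = 1.258866×10⁻⁵, α₂L₂ = 6.245041×10⁻⁶ → Δ(αL) = 6.343619×10⁻⁶ m/K
ΔT = 2.32×10⁻³ / 6.343619×10⁻⁶ = 365.722 K, so T = 12.8 + 365.722 = 378.522 °C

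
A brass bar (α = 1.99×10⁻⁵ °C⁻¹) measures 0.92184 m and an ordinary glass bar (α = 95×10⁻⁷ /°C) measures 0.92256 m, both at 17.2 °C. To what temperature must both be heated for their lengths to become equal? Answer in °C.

L₁(1 + α₁ΔT) = L₂(1 + α₂ΔT) ⇒ ΔT = (L₂ − L₁)/(α₁L₁ − α₂L₂)
L₂ − L₁ = 0.92256 − 0.92184 = 7.20×10⁻⁴ m
α₁L₁ − α₂L₂ = 1.99×10⁻⁵×0.92184 − 95×10⁻⁷×0.92256 = 9.580296×10⁻⁶ m/K
ΔT = 7.20×10⁻⁴ / 9.580296×10⁻⁶ = 75.1543 K
T = 17.2 + 75.1543 = 92.3543 °C

T = 92.35 °C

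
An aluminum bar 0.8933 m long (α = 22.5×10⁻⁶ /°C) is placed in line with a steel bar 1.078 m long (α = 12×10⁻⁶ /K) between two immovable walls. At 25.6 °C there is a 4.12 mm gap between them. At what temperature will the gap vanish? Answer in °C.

T = 150 °C

α₁L₁ = 2.009925×10⁻⁵ m/K, α₂L₂ = 1.2936×10⁻⁵ m/K → total 3.303525×10⁻⁵ m/K
ΔT = g/(α₁L₁+α₂L₂) = 4.12×10⁻³ / 3.303525×10⁻⁵ = 124.72 K
T = 25.6 + 124.72 = 150.32 °C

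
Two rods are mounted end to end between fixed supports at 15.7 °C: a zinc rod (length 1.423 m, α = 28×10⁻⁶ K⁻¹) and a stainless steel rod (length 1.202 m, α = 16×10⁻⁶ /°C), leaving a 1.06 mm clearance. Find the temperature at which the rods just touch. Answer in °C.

Gap closes when ΔL₁ + ΔL₂ = 1.06 mm = 1.06×10⁻³ m
(α₁L₁ + α₂L₂)ΔT = g
α₁L₁ + α₂L₂ = 28×10⁻⁶×1.423 + 16×10⁻⁶×1.202 = 5.9076×10⁻⁵ m/K
ΔT = 1.06×10⁻³ / 5.9076×10⁻⁵ = 17.943 K
T = 15.7 + 17.943 = 33.643 °C

T = 33.6 °C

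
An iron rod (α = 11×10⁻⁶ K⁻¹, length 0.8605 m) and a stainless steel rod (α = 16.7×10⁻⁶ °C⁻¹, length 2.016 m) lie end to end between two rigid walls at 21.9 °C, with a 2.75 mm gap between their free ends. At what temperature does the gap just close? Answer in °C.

T = 85.7 °C

α₁L₁ = 9.4655×10⁻⁶ m/K, α₂L₂ = 3.36672×10⁻⁵ m/K → total 4.31327×10⁻⁵ m/K
ΔT = g/(α₁L₁+α₂L₂) = 2.75×10⁻³ / 4.31327×10⁻⁵ = 63.757 K
T = 21.9 + 63.757 = 85.657 °C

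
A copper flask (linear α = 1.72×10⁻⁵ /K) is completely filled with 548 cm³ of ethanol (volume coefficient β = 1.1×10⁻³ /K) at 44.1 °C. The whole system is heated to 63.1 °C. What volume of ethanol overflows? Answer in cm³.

The flask also expands: β_container ≈ 3α = 5.16×10⁻⁵ /K
Net overflow = V₀(β_liq − 3α_cont)ΔT
β − 3α = 1.10×10⁻³ − 5.16×10⁻⁵ = 1.0484×10⁻³ /K; ΔT = 19.0 K
ΔV = 548 × 1.0484×10⁻³ × 19.0 = 10.9 cm³

10.9 cm³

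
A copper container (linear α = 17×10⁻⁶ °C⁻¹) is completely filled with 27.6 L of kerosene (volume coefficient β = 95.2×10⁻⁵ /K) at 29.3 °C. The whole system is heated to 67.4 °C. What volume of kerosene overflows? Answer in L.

The container also expands: β_container ≈ 3α = 5.1×10⁻⁵ /K
Net overflow = V₀(β_liq − 3α_cont)ΔT
β − 3α = 9.52×10⁻⁴ − 5.1×10⁻⁵ = 9.01×10⁻⁴ /K; ΔT = 38.1 K
ΔV = 27.6 × 9.01×10⁻⁴ × 38.1 = 0.947 L

0.947 L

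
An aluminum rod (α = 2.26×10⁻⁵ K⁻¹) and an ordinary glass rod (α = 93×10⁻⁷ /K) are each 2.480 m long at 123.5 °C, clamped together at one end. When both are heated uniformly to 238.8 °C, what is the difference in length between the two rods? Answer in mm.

3.80 mm

ΔT = 115.3 K
aluminum: ΔL = 2.26×10⁻⁵ × 2.480 m × 115.3 = 6.4623×10⁻³ m = 6.4623 mm
ordinary glass: ΔL = 93×10⁻⁷ × 2.480 m × 115.3 = 2.6593×10⁻³ m = 2.6593 mm
difference = 6.4623 − 2.6593 = 3.8030 mm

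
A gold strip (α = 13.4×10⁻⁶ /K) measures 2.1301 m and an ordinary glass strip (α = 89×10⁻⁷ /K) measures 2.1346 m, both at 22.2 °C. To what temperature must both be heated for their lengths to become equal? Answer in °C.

Equal length when α₁L₁ΔT − α₂L₂ΔT = L₂ − L₁ = 4.50×10⁻³ m
α₁L₁ = 2.854334×10⁻⁵, α₂L₂ = 1.899794×10⁻⁵ → Δ(αL) = 9.5454×10⁻⁶ m/K
ΔT = 4.50×10⁻³ / 9.5454×10⁻⁶ = 471.431 K, so T = 22.2 + 471.431 = 493.631 °C

T = 493.6 °C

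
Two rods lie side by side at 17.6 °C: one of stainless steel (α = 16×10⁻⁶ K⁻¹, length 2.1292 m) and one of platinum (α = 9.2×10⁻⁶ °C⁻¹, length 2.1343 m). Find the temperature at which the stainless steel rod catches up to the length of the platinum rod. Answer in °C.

L₁(1 + α₁ΔT) = L₂(1 + α₂ΔT) ⇒ ΔT = (L₂ − L₁)/(α₁L₁ − α₂L₂)
L₂ − L₁ = 2.1343 − 2.1292 = 5.10×10⁻³ m
α₁L₁ − α₂L₂ = 16×10⁻⁶×2.1292 − 9.2×10⁻⁶×2.1343 = 1.443164×10⁻⁵ m/K
ΔT = 5.10×10⁻³ / 1.443164×10⁻⁵ = 353.390 K
T = 17.6 + 353.390 = 370.990 °C

T = 371.0 °C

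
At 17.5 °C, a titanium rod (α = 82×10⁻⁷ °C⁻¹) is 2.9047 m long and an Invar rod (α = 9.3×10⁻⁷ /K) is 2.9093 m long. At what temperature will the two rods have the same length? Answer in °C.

T = 235.4 °C

L₁(1 + α₁ΔT) = L₂(1 + α₂ΔT) ⇒ ΔT = (L₂ − L₁)/(α₁L₁ − α₂L₂)
L₂ − L₁ = 2.9093 − 2.9047 = 4.60×10⁻³ m
α₁L₁ − α₂L₂ = 82×10⁻⁷×2.9047 − 9.3×10⁻⁷×2.9093 = 2.1112891×10⁻⁵ m/K
ΔT = 4.60×10⁻³ / 2.1112891×10⁻⁵ = 217.876 K
T = 17.5 + 217.876 = 235.376 °C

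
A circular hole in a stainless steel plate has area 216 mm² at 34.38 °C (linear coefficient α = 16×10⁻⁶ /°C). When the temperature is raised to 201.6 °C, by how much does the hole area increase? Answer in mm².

Area coefficient ≈ 2α; |ΔT| = 167.22 K
ΔA = 2αA₀ΔT = 2(16×10⁻⁶)(216)(167.22) = 1.16 mm²

ΔA = 1.16 mm²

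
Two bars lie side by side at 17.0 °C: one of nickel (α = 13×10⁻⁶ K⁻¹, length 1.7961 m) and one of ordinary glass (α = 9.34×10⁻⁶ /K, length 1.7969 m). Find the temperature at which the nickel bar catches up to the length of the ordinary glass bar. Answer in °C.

Equal length when α₁L₁ΔT − α₂L₂ΔT = L₂ − L₁ = 8.00×10⁻⁴ m
α₁L₁ = 2.33493×10⁻⁵, α₂L₂ = 1.6783046×10⁻⁵ → Δ(αL) = 6.566254×10⁻⁶ m/K
ΔT = 8.00×10⁻⁴ / 6.566254×10⁻⁶ = 121.835 K, so T = 17.0 + 121.835 = 138.835 °C

T = 138.8 °C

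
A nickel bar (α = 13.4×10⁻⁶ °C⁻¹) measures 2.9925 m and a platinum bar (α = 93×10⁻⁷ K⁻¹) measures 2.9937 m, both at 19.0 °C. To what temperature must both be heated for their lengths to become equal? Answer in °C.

T = 116.9 °C

L₁(1 + α₁ΔT) = L₂(1 + α₂ΔT) ⇒ ΔT = (L₂ − L₁)/(α₁L₁ − α₂L₂)
L₂ − L₁ = 2.9937 − 2.9925 = 1.20×10⁻³ m
α₁L₁ − α₂L₂ = 13.4×10⁻⁶×2.9925 − 93×10⁻⁷×2.9937 = 1.225809×10⁻⁵ m/K
ΔT = 1.20×10⁻³ / 1.225809×10⁻⁵ = 97.895 K
T = 19.0 + 97.895 = 116.895 °C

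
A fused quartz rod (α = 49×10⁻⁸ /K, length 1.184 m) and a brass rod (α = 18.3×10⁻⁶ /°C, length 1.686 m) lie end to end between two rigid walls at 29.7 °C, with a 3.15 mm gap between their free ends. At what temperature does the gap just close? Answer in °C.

T = 130 °C

α₁L₁ = 5.8016×10⁻⁷ m/K, α₂L₂ = 3.08538×10⁻⁵ m/K → total 3.143396×10⁻⁵ m/K
ΔT = g/(α₁L₁+α₂L₂) = 3.15×10⁻³ / 3.143396×10⁻⁵ = 100.21 K
T = 29.7 + 100.21 = 129.91 °C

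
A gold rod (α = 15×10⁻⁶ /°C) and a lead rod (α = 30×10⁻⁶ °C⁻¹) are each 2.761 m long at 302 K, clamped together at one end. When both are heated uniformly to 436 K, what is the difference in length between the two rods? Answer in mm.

5.55 mm

ΔT = 134 K
gold: ΔL = 15×10⁻⁶ × 2.761 m × 134 = 5.5496×10⁻³ m = 5.5496 mm
lead: ΔL = 30×10⁻⁶ × 2.761 m × 134 = 1.1099×10⁻² m = 11.099 mm
difference = 11.099 − 5.5496 = 5.5494 mm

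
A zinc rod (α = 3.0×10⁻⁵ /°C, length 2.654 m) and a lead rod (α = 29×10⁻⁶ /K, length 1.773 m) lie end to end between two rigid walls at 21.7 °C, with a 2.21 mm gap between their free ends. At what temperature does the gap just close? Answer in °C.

T = 38.6 °C

α₁L₁ = 7.962×10⁻⁵ m/K, α₂L₂ = 5.1417×10⁻⁵ m/K → total 1.31037×10⁻⁴ m/K
ΔT = g/(α₁L₁+α₂L₂) = 2.21×10⁻³ / 1.31037×10⁻⁴ = 16.865 K
T = 21.7 + 16.865 = 38.565 °C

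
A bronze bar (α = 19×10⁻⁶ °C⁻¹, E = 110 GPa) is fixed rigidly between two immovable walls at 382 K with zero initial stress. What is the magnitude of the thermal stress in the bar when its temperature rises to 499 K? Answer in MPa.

Fully constrained: the free strain ε = αΔT is blocked, so σ = Eε = EαΔT.
|ΔT| = 117 K
σ = 110×10⁹ × 19×10⁻⁶ × 117 = 2.45×10⁸ Pa

σ = 245 MPa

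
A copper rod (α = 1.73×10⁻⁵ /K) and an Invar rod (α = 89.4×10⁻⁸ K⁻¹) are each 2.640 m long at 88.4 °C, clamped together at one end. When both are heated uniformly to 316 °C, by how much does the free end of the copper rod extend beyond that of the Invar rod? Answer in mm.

9.86 mm

ΔT = 227.6 K
copper: ΔL = 1.73×10⁻⁵ × 2.640 m × 227.6 = 1.0395×10⁻² m = 10.395 mm
Invar: ΔL = 89.4×10⁻⁸ × 2.640 m × 227.6 = 5.3717×10⁻⁴ m = 0.53717 mm
difference = 10.395 − 0.53717 = 9.85783 mm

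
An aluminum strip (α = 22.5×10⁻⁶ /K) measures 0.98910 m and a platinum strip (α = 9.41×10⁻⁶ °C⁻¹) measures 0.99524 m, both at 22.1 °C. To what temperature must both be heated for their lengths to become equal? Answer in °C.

Equal length when α₁L₁ΔT − α₂L₂ΔT = L₂ − L₁ = 6.14×10⁻³ m
α₁L₁ = 2.225475×10⁻⁵, α₂L₂ = 9.3652084×10⁻⁶ → Δ(αL) = 1.28895416×10⁻⁵ m/K
ΔT = 6.14×10⁻³ / 1.28895416×10⁻⁵ = 476.355 K, so T = 22.1 + 476.355 = 498.455 °C

T = 498.5 °C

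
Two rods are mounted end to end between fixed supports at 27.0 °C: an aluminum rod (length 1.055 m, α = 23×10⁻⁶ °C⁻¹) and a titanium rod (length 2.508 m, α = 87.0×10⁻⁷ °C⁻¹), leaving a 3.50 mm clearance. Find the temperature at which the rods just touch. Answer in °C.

Gap closes when ΔL₁ + ΔL₂ = 3.50 mm = 3.50×10⁻³ m
(α₁L₁ + α₂L₂)ΔT = g
α₁L₁ + α₂L₂ = 23×10⁻⁶×1.055 + 87.0×10⁻⁷×2.508 = 4.60846×10⁻⁵ m/K
ΔT = 3.50×10⁻³ / 4.60846×10⁻⁵ = 75.95 K
T = 27.0 + 75.95 = 102.95 °C

T = 103 °C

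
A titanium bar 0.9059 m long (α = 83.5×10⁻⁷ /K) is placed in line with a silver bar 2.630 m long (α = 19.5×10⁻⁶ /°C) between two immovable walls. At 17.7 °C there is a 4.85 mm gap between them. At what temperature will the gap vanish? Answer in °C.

Gap closes when ΔL₁ + ΔL₂ = 4.85 mm = 4.85×10⁻³ m
(α₁L₁ + α₂L₂)ΔT = g
α₁L₁ + α₂L₂ = 83.5×10⁻⁷×0.9059 + 19.5×10⁻⁶×2.630 = 5.8849265×10⁻⁵ m/K
ΔT = 4.85×10⁻³ / 5.8849265×10⁻⁵ = 82.41 K
T = 17.7 + 82.41 = 100.11 °C

T = 100 °C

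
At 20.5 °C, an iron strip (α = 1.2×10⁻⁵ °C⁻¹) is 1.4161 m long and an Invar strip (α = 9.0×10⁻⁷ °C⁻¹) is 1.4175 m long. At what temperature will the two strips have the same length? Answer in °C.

Equal length when α₁L₁ΔT − α₂L₂ΔT = L₂ − L₁ = 1.40×10⁻³ m
α₁L₁ = 1.69932×10⁻⁵, α₂L₂ = 1.27575×10⁻⁶ → Δ(αL) = 1.571745×10⁻⁵ m/K
ΔT = 1.40×10⁻³ / 1.571745×10⁻⁵ = 89.073 K, so T = 20.5 + 89.073 = 109.573 °C

T = 109.6 °C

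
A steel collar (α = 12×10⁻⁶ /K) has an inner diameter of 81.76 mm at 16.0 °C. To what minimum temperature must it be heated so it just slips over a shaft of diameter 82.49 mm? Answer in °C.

T = 760 °C

Required Δd = 82.49 − 81.76 = 0.73 mm
Δd = αd₀ΔT ⇒ ΔT = Δd/(αd₀) = 0.73 / (12×10⁻⁶ × 81.76) = 744.05 K
T_min = 16.0 + 744.05 = 760.05 °C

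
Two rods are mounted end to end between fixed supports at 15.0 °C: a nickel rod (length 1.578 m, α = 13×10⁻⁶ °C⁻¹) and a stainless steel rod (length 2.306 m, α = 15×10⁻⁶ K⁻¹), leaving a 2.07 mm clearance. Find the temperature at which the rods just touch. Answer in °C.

α₁L₁ = 2.0514×10⁻⁵ m/K, α₂L₂ = 3.459×10⁻⁵ m/K → total 5.5104×10⁻⁵ m/K
ΔT = g/(α₁L₁+α₂L₂) = 2.07×10⁻³ / 5.5104×10⁻⁵ = 37.565 K
T = 15.0 + 37.565 = 52.565 °C

T = 52.6 °C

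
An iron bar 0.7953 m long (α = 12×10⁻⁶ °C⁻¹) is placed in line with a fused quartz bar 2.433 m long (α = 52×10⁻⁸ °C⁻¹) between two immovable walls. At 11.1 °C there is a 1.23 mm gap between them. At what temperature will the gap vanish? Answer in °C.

Gap closes when ΔL₁ + ΔL₂ = 1.23 mm = 1.23×10⁻³ m
(α₁L₁ + α₂L₂)ΔT = g
α₁L₁ + α₂L₂ = 12×10⁻⁶×0.7953 + 52×10⁻⁸×2.433 = 1.080876×10⁻⁵ m/K
ΔT = 1.23×10⁻³ / 1.080876×10⁻⁵ = 113.80 K
T = 11.1 + 113.80 = 124.90 °C

T = 125 °C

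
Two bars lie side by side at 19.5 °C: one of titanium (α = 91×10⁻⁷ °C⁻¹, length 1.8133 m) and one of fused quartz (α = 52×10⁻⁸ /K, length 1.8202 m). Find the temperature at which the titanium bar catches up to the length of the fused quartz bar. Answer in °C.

T = 463.1 °C

L₁(1 + α₁ΔT) = L₂(1 + α₂ΔT) ⇒ ΔT = (L₂ − L₁)/(α₁L₁ − α₂L₂)
L₂ − L₁ = 1.8202 − 1.8133 = 6.90×10⁻³ m
α₁L₁ − α₂L₂ = 91×10⁻⁷×1.8133 − 52×10⁻⁸×1.8202 = 1.5554526×10⁻⁵ m/K
ΔT = 6.90×10⁻³ / 1.5554526×10⁻⁵ = 443.601 K
T = 19.5 + 443.601 = 463.101 °C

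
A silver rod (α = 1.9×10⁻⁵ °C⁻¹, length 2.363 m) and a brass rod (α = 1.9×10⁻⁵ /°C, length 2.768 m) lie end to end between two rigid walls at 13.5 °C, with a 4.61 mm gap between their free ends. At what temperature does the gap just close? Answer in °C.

T = 60.8 °C

Gap closes when ΔL₁ + ΔL₂ = 4.61 mm = 4.61×10⁻³ m
(α₁L₁ + α₂L₂)ΔT = g
α₁L₁ + α₂L₂ = 1.9×10⁻⁵×2.363 + 1.9×10⁻⁵×2.768 = 9.7489×10⁻⁵ m/K
ΔT = 4.61×10⁻³ / 9.7489×10⁻⁵ = 47.287 K
T = 13.5 + 47.287 = 60.787 °C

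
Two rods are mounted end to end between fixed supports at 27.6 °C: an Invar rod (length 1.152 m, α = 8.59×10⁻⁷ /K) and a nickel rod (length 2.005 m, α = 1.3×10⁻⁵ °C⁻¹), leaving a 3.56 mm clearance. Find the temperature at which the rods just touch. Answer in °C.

Gap closes when ΔL₁ + ΔL₂ = 3.56 mm = 3.56×10⁻³ m
(α₁L₁ + α₂L₂)ΔT = g
α₁L₁ + α₂L₂ = 8.59×10⁻⁷×1.152 + 1.3×10⁻⁵×2.005 = 2.7054568×10⁻⁵ m/K
ΔT = 3.56×10⁻³ / 2.7054568×10⁻⁵ = 131.59 K
T = 27.6 + 131.59 = 159.19 °C

T = 159 °C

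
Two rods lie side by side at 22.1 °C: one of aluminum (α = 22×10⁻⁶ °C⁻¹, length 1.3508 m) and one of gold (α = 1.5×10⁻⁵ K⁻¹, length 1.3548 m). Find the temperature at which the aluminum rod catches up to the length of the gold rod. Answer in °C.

L₁(1 + α₁ΔT) = L₂(1 + α₂ΔT) ⇒ ΔT = (L₂ − L₁)/(α₁L₁ − α₂L₂)
L₂ − L₁ = 1.3548 − 1.3508 = 4.00×10⁻³ m
α₁L₁ − α₂L₂ = 22×10⁻⁶×1.3508 − 1.5×10⁻⁵×1.3548 = 9.3956×10⁻⁶ m/K
ΔT = 4.00×10⁻³ / 9.3956×10⁻⁶ = 425.731 K
T = 22.1 + 425.731 = 447.831 °C

T = 447.8 °C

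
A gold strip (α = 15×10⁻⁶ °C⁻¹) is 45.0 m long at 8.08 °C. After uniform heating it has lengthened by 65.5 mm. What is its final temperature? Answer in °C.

ΔL = αL₀ΔT ⇒ ΔT = ΔL / (αL₀)
ΔT = 65.5×10⁻³ m / (15×10⁻⁶ × 45.0 m) = 97.04 K
T = 8.08 + 97.04 = 105.12 °C

T = 105 °C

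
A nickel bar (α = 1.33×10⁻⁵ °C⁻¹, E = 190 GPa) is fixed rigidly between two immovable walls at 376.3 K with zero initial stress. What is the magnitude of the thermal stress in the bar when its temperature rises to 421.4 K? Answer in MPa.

Fully constrained: the free strain ε = αΔT is blocked, so σ = Eε = EαΔT.
|ΔT| = 45.1 K
σ = 190×10⁹ × 1.33×10⁻⁵ × 45.1 = 1.14×10⁸ Pa

σ = 114 MPa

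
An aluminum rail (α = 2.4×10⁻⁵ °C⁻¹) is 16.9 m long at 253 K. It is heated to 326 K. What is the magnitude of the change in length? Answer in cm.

|ΔT| = |326 − 253| = 73 K
ΔL = αL₀ΔT = (2.4×10⁻⁵)(16.9)(73) = 2.96×10⁻² m

ΔL = 2.96 cm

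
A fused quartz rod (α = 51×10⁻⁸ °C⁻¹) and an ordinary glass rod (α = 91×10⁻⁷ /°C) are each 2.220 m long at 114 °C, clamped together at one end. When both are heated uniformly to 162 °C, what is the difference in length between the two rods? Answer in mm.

0.915 mm

ΔT = 48 K
fused quartz: ΔL = 51×10⁻⁸ × 2.220 m × 48 = 5.4346×10⁻⁵ m = 0.054346 mm
ordinary glass: ΔL = 91×10⁻⁷ × 2.220 m × 48 = 9.6970×10⁻⁴ m = 0.96970 mm
difference = 0.96970 − 0.054346 = 0.915354 mm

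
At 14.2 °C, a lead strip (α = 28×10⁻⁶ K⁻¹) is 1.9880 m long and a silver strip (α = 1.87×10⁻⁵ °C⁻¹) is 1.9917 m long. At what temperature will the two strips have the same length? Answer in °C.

L₁(1 + α₁ΔT) = L₂(1 + α₂ΔT) ⇒ ΔT = (L₂ − L₁)/(α₁L₁ − α₂L₂)
L₂ − L₁ = 1.9917 − 1.9880 = 3.70×10⁻³ m
α₁L₁ − α₂L₂ = 28×10⁻⁶×1.9880 − 1.87×10⁻⁵×1.9917 = 1.841921×10⁻⁵ m/K
ΔT = 3.70×10⁻³ / 1.841921×10⁻⁵ = 200.877 K
T = 14.2 + 200.877 = 215.077 °C

T = 215.1 °C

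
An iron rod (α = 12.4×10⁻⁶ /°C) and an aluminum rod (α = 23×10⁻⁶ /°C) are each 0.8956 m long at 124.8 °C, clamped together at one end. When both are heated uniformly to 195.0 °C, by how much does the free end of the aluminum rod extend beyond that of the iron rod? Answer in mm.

ΔT = 70.2 K
iron: ΔL = 12.4×10⁻⁶ × 0.8956 m × 70.2 = 7.7960×10⁻⁴ m = 0.77960 mm
aluminum: ΔL = 23×10⁻⁶ × 0.8956 m × 70.2 = 1.4460×10⁻³ m = 1.4460 mm
difference = 1.4460 − 0.77960 = 0.6664 mm

0.666 mm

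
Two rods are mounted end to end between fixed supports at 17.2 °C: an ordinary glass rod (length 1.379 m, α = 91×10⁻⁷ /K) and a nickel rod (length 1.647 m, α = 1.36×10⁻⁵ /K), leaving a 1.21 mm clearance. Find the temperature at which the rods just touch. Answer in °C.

Gap closes when ΔL₁ + ΔL₂ = 1.21 mm = 1.21×10⁻³ m
(α₁L₁ + α₂L₂)ΔT = g
α₁L₁ + α₂L₂ = 91×10⁻⁷×1.379 + 1.36×10⁻⁵×1.647 = 3.49481×10⁻⁵ m/K
ΔT = 1.21×10⁻³ / 3.49481×10⁻⁵ = 34.623 K
T = 17.2 + 34.623 = 51.823 °C

T = 51.8 °C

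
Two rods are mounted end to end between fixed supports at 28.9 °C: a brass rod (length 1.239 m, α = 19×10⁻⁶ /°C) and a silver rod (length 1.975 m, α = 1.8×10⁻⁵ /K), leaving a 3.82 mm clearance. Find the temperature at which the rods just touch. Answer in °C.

α₁L₁ = 2.3541×10⁻⁵ m/K, α₂L₂ = 3.555×10⁻⁵ m/K → total 5.9091×10⁻⁵ m/K
ΔT = g/(α₁L₁+α₂L₂) = 3.82×10⁻³ / 5.9091×10⁻⁵ = 64.646 K
T = 28.9 + 64.646 = 93.546 °C

T = 93.5 °C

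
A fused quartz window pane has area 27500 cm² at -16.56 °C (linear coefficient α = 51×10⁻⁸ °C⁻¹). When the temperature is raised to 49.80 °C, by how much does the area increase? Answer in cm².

Area coefficient ≈ 2α; |ΔT| = 66.36 K
ΔA = 2αA₀ΔT = 2(51×10⁻⁸)(27500)(66.36) = 1.86 cm²

ΔA = 1.86 cm²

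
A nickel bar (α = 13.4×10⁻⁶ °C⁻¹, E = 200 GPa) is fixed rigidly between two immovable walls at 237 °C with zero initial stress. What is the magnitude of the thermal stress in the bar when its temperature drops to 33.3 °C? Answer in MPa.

σ = 546 MPa

Fully constrained: the free strain ε = αΔT is blocked, so σ = Eε = EαΔT.
|ΔT| = 203.7 K
σ = 200×10⁹ × 13.4×10⁻⁶ × 203.7 = 5.46×10⁸ Pa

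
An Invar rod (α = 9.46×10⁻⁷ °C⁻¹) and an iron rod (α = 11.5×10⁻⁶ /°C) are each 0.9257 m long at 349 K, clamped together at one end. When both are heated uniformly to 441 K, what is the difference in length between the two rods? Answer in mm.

0.899 mm

ΔT = 92 K
Invar: ΔL = 9.46×10⁻⁷ × 0.9257 m × 92 = 8.0566×10⁻⁵ m = 0.080566 mm
iron: ΔL = 11.5×10⁻⁶ × 0.9257 m × 92 = 9.7939×10⁻⁴ m = 0.97939 mm
difference = 0.97939 − 0.080566 = 0.898824 mm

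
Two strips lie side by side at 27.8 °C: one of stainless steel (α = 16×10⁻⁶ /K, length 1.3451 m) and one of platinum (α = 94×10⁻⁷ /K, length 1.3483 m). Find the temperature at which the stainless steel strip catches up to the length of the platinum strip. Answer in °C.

T = 389.5 °C

Equal length when α₁L₁ΔT − α₂L₂ΔT = L₂ − L₁ = 3.20×10⁻³ m
α₁L₁ = 2.15216×10⁻⁵, α₂L₂ = 1.267402×10⁻⁵ → Δ(αL) = 8.84758×10⁻⁶ m/K
ΔT = 3.20×10⁻³ / 8.84758×10⁻⁶ = 361.681 K, so T = 27.8 + 361.681 = 389.481 °C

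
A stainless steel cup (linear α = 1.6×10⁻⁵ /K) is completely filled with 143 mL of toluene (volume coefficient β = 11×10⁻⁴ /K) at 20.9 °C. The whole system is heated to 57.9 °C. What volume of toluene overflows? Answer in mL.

The cup also expands: β_container ≈ 3α = 4.8×10⁻⁵ /K
Net overflow = V₀(β_liq − 3α_cont)ΔT
β − 3α = 1.10×10⁻³ − 4.8×10⁻⁵ = 1.052×10⁻³ /K; ΔT = 37.0 K
ΔV = 143 × 1.052×10⁻³ × 37.0 = 5.57 mL

5.57 mL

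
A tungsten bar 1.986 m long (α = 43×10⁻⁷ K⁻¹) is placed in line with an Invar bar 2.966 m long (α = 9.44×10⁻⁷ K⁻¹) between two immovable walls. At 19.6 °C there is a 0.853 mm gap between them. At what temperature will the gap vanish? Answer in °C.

α₁L₁ = 8.5398×10⁻⁶ m/K, α₂L₂ = 2.799904×10⁻⁶ m/K → total 1.1339704×10⁻⁵ m/K
ΔT = g/(α₁L₁+α₂L₂) = 8.53×10⁻⁴ / 1.1339704×10⁻⁵ = 75.222 K
T = 19.6 + 75.222 = 94.822 °C

T = 94.8 °C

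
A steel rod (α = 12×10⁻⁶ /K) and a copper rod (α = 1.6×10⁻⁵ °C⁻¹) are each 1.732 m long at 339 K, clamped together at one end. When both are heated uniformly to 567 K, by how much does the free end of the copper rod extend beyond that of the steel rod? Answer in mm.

1.58 mm

ΔT = 228 K
steel: ΔL = 12×10⁻⁶ × 1.732 m × 228 = 4.7388×10⁻³ m = 4.7388 mm
copper: ΔL = 1.6×10⁻⁵ × 1.732 m × 228 = 6.3183×10⁻³ m = 6.3183 mm
difference = 6.3183 − 4.7388 = 1.5795 mm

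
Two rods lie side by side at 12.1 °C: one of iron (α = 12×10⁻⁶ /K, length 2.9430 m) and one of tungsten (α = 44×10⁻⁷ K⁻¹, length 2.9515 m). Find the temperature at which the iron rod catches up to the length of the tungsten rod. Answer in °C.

T = 392.8 °C

L₁(1 + α₁ΔT) = L₂(1 + α₂ΔT) ⇒ ΔT = (L₂ − L₁)/(α₁L₁ − α₂L₂)
L₂ − L₁ = 2.9515 − 2.9430 = 8.50×10⁻³ m
α₁L₁ − α₂L₂ = 12×10⁻⁶×2.9430 − 44×10⁻⁷×2.9515 = 2.23294×10⁻⁵ m/K
ΔT = 8.50×10⁻³ / 2.23294×10⁻⁵ = 380.664 K
T = 12.1 + 380.664 = 392.764 °C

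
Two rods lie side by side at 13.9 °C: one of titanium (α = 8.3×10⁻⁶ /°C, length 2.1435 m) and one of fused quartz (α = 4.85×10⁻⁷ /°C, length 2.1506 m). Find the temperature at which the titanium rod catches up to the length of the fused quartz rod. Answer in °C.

T = 437.8 °C

L₁(1 + α₁ΔT) = L₂(1 + α₂ΔT) ⇒ ΔT = (L₂ − L₁)/(α₁L₁ − α₂L₂)
L₂ − L₁ = 2.1506 − 2.1435 = 7.10×10⁻³ m
α₁L₁ − α₂L₂ = 8.3×10⁻⁶×2.1435 − 4.85×10⁻⁷×2.1506 = 1.6748009×10⁻⁵ m/K
ΔT = 7.10×10⁻³ / 1.6748009×10⁻⁵ = 423.931 K
T = 13.9 + 423.931 = 437.831 °C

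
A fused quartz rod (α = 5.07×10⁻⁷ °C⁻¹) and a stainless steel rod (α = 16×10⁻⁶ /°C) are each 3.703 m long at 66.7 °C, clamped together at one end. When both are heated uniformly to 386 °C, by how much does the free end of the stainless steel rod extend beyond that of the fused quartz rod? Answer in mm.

ΔT = 319.3 K
fused quartz: ΔL = 5.07×10⁻⁷ × 3.703 m × 319.3 = 5.9946×10⁻⁴ m = 0.59946 mm
stainless steel: ΔL = 16×10⁻⁶ × 3.703 m × 319.3 = 1.8918×10⁻² m = 18.918 mm
difference = 18.918 − 0.59946 = 18.31854 mm

18.3 mm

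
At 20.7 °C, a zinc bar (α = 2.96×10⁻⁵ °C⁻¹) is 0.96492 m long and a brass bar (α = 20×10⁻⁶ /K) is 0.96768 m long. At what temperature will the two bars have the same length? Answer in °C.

T = 320.4 °C

Equal length when α₁L₁ΔT − α₂L₂ΔT = L₂ − L₁ = 2.76×10⁻³ m
α₁L₁ = 2.8561632×10⁻⁵, α₂L₂ = 1.93536×10⁻⁵ → Δ(αL) = 9.208032×10⁻⁶ m/K
ΔT = 2.76×10⁻³ / 9.208032×10⁻⁶ = 299.738 K, so T = 20.7 + 299.738 = 320.438 °C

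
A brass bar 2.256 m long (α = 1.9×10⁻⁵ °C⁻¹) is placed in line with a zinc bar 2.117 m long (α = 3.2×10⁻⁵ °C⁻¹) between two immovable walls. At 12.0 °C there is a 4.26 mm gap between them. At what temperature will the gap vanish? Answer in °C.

T = 50.5 °C

Gap closes when ΔL₁ + ΔL₂ = 4.26 mm = 4.26×10⁻³ m
(α₁L₁ + α₂L₂)ΔT = g
α₁L₁ + α₂L₂ = 1.9×10⁻⁵×2.256 + 3.2×10⁻⁵×2.117 = 1.10608×10⁻⁴ m/K
ΔT = 4.26×10⁻³ / 1.10608×10⁻⁴ = 38.514 K
T = 12.0 + 38.514 = 50.514 °C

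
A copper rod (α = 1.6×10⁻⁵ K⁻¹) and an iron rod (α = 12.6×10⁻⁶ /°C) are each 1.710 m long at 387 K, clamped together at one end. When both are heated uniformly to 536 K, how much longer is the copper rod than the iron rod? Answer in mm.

ΔT = 149 K
copper: ΔL = 1.6×10⁻⁵ × 1.710 m × 149 = 4.0766×10⁻³ m = 4.0766 mm
iron: ΔL = 12.6×10⁻⁶ × 1.710 m × 149 = 3.2104×10⁻³ m = 3.2104 mm
difference = 4.0766 − 3.2104 = 0.8662 mm

0.866 mm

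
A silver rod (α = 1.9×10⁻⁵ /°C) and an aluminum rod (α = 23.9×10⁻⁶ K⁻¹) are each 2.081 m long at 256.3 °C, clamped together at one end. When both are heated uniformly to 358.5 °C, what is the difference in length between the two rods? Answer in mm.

ΔT = 102.2 K
silver: ΔL = 1.9×10⁻⁵ × 2.081 m × 102.2 = 4.0409×10⁻³ m = 4.0409 mm
aluminum: ΔL = 23.9×10⁻⁶ × 2.081 m × 102.2 = 5.0830×10⁻³ m = 5.0830 mm
difference = 5.0830 − 4.0409 = 1.0421 mm

1.04 mm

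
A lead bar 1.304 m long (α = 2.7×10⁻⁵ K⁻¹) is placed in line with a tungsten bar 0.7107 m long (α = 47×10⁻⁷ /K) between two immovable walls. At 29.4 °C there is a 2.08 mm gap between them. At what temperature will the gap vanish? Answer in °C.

T = 83.4 °C

α₁L₁ = 3.5208×10⁻⁵ m/K, α₂L₂ = 3.34029×10⁻⁶ m/K → total 3.854829×10⁻⁵ m/K
ΔT = g/(α₁L₁+α₂L₂) = 2.08×10⁻³ / 3.854829×10⁻⁵ = 53.958 K
T = 29.4 + 53.958 = 83.358 °C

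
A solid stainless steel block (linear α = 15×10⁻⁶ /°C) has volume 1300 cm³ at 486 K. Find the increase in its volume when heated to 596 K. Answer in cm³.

Isotropic solid: β ≈ 3α = 4.5×10⁻⁵ /K; ΔT = 110 K
ΔV = 3αV₀ΔT = 3(15×10⁻⁶)(1300)(110) = 6.43 cm³

ΔV = 6.43 cm³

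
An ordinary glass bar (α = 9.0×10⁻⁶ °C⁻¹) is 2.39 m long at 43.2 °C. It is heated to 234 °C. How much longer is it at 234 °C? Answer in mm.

ΔL = 4.10 mm

|ΔT| = |234 − 43.2| = 190.8 K
ΔL = αL₀ΔT = (9.0×10⁻⁶)(2.39)(190.8) = 4.10×10⁻³ m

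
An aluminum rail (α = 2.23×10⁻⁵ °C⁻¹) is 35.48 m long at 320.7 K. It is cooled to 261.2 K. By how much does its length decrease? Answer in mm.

|ΔT| = |261.2 − 320.7| = 59.5 K
ΔL = αL₀ΔT = (2.23×10⁻⁵)(35.48)(59.5) = 4.71×10⁻² m

ΔL = 47.1 mm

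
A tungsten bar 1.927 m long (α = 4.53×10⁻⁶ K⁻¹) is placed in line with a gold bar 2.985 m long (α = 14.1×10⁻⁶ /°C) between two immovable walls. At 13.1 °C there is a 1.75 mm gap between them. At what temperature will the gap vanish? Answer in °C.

Gap closes when ΔL₁ + ΔL₂ = 1.75 mm = 1.75×10⁻³ m
(α₁L₁ + α₂L₂)ΔT = g
α₁L₁ + α₂L₂ = 4.53×10⁻⁶×1.927 + 14.1×10⁻⁶×2.985 = 5.081781×10⁻⁵ m/K
ΔT = 1.75×10⁻³ / 5.081781×10⁻⁵ = 34.437 K
T = 13.1 + 34.437 = 47.537 °C

T = 47.5 °C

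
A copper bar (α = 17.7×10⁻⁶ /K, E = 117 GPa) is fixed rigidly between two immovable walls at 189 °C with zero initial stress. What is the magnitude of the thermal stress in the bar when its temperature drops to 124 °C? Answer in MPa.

σ = 135 MPa

Fully constrained: the free strain ε = αΔT is blocked, so σ = Eε = EαΔT.
|ΔT| = 65 K
σ = 117×10⁹ × 17.7×10⁻⁶ × 65 = 1.35×10⁸ Pa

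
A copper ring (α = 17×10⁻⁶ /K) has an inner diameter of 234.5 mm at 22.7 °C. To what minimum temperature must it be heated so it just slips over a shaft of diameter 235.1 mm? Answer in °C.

Required Δd = 235.1 − 234.5 = 0.6 mm
Δd = αd₀ΔT ⇒ ΔT = Δd/(αd₀) = 0.6 / (17×10⁻⁶ × 234.5) = 150.51 K
T_min = 22.7 + 150.51 = 173.21 °C

T = 173 °C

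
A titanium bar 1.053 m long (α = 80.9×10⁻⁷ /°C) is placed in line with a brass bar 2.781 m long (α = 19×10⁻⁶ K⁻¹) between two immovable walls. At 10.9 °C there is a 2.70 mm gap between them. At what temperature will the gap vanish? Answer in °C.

Gap closes when ΔL₁ + ΔL₂ = 2.70 mm = 2.70×10⁻³ m
(α₁L₁ + α₂L₂)ΔT = g
α₁L₁ + α₂L₂ = 80.9×10⁻⁷×1.053 + 19×10⁻⁶×2.781 = 6.135777×10⁻⁵ m/K
ΔT = 2.70×10⁻³ / 6.135777×10⁻⁵ = 44.004 K
T = 10.9 + 44.004 = 54.904 °C

T = 54.9 °C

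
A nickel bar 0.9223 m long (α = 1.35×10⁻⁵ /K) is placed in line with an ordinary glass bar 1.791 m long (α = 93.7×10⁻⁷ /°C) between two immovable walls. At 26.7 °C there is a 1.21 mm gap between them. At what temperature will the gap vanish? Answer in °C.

α₁L₁ = 1.245105×10⁻⁵ m/K, α₂L₂ = 1.678167×10⁻⁵ m/K → total 2.923272×10⁻⁵ m/K
ΔT = g/(α₁L₁+α₂L₂) = 1.21×10⁻³ / 2.923272×10⁻⁵ = 41.392 K
T = 26.7 + 41.392 = 68.092 °C

T = 68.1 °C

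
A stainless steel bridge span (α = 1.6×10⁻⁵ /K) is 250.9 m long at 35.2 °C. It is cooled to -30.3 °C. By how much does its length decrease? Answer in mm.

ΔL = 263 mm

|ΔT| = |-30.3 − 35.2| = 65.5 K
ΔL = αL₀ΔT = (1.6×10⁻⁵)(250.9)(65.5) = 2.63×10⁻¹ m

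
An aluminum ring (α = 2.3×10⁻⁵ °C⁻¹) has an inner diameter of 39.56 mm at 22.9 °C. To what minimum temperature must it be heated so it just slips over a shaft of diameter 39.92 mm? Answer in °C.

Required Δd = 39.92 − 39.56 = 0.36 mm
Δd = αd₀ΔT ⇒ ΔT = Δd/(αd₀) = 0.36 / (2.3×10⁻⁵ × 39.56) = 395.66 K
T_min = 22.9 + 395.66 = 418.56 °C

T = 419 °C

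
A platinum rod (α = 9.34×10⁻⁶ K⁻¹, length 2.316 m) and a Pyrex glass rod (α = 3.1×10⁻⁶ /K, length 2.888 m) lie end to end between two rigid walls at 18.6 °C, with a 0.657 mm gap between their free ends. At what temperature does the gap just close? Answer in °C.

T = 40.1 °C

α₁L₁ = 2.163144×10⁻⁵ m/K, α₂L₂ = 8.9528×10⁻⁶ m/K → total 3.058424×10⁻⁵ m/K
ΔT = g/(α₁L₁+α₂L₂) = 6.57×10⁻⁴ / 3.058424×10⁻⁵ = 21.482 K
T = 18.6 + 21.482 = 40.082 °C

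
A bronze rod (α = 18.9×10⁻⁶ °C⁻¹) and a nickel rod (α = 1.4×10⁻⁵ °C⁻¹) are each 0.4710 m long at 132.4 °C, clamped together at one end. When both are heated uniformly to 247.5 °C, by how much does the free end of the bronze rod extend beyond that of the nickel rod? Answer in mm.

ΔT = 115.1 K
bronze: ΔL = 18.9×10⁻⁶ × 0.4710 m × 115.1 = 1.0246×10⁻³ m = 1.0246 mm
nickel: ΔL = 1.4×10⁻⁵ × 0.4710 m × 115.1 = 7.5897×10⁻⁴ m = 0.75897 mm
difference = 1.0246 − 0.75897 = 0.26563 mm

0.266 mm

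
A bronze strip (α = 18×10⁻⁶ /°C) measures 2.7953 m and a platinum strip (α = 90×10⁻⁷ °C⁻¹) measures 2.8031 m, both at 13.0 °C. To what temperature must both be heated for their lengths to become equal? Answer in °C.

Equal length when α₁L₁ΔT − α₂L₂ΔT = L₂ − L₁ = 7.80×10⁻³ m
α₁L₁ = 5.03154×10⁻⁵, α₂L₂ = 2.52279×10⁻⁵ → Δ(αL) = 2.50875×10⁻⁵ m/K
ΔT = 7.80×10⁻³ / 2.50875×10⁻⁵ = 310.912 K, so T = 13.0 + 310.912 = 323.912 °C

T = 323.9 °C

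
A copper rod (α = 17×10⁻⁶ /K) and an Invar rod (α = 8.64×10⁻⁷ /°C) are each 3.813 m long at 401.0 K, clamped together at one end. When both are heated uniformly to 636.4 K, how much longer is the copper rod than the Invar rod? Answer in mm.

14.5 mm

ΔT = 235.4 K
copper: ΔL = 17×10⁻⁶ × 3.813 m × 235.4 = 1.5259×10⁻² m = 15.259 mm
Invar: ΔL = 8.64×10⁻⁷ × 3.813 m × 235.4 = 7.7551×10⁻⁴ m = 0.77551 mm
difference = 15.259 − 0.77551 = 14.48349 mm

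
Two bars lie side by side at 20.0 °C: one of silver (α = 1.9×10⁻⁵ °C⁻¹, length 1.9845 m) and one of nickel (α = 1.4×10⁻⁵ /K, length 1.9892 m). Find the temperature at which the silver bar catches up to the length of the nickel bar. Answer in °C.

L₁(1 + α₁ΔT) = L₂(1 + α₂ΔT) ⇒ ΔT = (L₂ − L₁)/(α₁L₁ − α₂L₂)
L₂ − L₁ = 1.9892 − 1.9845 = 4.70×10⁻³ m
α₁L₁ − α₂L₂ = 1.9×10⁻⁵×1.9845 − 1.4×10⁻⁵×1.9892 = 9.8567×10⁻⁶ m/K
ΔT = 4.70×10⁻³ / 9.8567×10⁻⁶ = 476.833 K
T = 20.0 + 476.833 = 496.833 °C

T = 496.8 °C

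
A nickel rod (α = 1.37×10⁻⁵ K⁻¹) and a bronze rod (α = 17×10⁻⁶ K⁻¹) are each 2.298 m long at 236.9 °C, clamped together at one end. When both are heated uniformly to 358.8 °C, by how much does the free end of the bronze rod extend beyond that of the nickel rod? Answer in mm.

ΔT = 121.9 K
nickel: ΔL = 1.37×10⁻⁵ × 2.298 m × 121.9 = 3.8377×10⁻³ m = 3.8377 mm
bronze: ΔL = 17×10⁻⁶ × 2.298 m × 121.9 = 4.7621×10⁻³ m = 4.7621 mm
difference = 4.7621 − 3.8377 = 0.9244 mm

0.924 mm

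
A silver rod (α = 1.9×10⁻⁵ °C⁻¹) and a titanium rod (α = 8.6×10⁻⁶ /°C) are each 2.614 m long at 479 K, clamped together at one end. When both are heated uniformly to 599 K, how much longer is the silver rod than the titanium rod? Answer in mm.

ΔT = 120 K
silver: ΔL = 1.9×10⁻⁵ × 2.614 m × 120 = 5.9599×10⁻³ m = 5.9599 mm
titanium: ΔL = 8.6×10⁻⁶ × 2.614 m × 120 = 2.6976×10⁻³ m = 2.6976 mm
difference = 5.9599 − 2.6976 = 3.2623 mm

3.26 mm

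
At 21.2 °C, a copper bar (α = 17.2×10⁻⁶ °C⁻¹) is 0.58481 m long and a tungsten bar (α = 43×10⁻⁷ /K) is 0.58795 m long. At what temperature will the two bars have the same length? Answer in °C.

T = 438.2 °C

Equal length when α₁L₁ΔT − α₂L₂ΔT = L₂ − L₁ = 3.14×10⁻³ m
α₁L₁ = 1.0058732×10⁻⁵, α₂L₂ = 2.528185×10⁻⁶ → Δ(αL) = 7.530547×10⁻⁶ m/K
ΔT = 3.14×10⁻³ / 7.530547×10⁻⁶ = 416.968 K, so T = 21.2 + 416.968 = 438.168 °C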